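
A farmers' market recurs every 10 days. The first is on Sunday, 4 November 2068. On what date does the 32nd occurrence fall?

The 32nd occurrence is 31 intervals after the first: 31 × 10 = 310 days after 4 November 2068.
November has 30 days — 26 days to the end of November leaves 284.
December has 31 days (253 left).
January has 31 days (222 left).
February has 28 days (194 left).
March has 31 days (163 left).
April has 30 days (133 left).
May has 31 days (102 left).
June has 30 days (72 left).
July has 31 days (41 left).
August has 31 days (10 left).
10 days into September → 10 September 2069.

10 September 2069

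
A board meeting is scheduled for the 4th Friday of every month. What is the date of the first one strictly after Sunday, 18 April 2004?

April 2004 starts on a Thursday; its first Friday is the 2nd, so the 4th Friday is the 23rd — 23 April 2004.
23 April 2004 is after 18 April 2004, so that is the next one.

23 April 2004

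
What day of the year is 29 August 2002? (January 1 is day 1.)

241

Days in months before August: 31 + 28 + 31 + 30 + 31 + 30 + 31 = 212.
Plus 29 days into August → day 241.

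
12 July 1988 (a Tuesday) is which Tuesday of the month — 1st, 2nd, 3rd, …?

2nd

Day 12 falls in week ⌈12/7⌉ of the month.
Days 1–7 hold the 1st Tuesday, 8–14 the 2nd, 15–21 the 3rd, 22–28 the 4th, 29–31 the 5th.
12 is in the range for the 2nd.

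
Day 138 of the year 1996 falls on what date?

January has 31 days (138 − 31 = 107 remain).
February has 29 days (107 − 29 = 78 remain).
March has 31 days (78 − 31 = 47 remain).
April has 30 days (47 − 30 = 17 remain).
17 into May → May 17.

17 May 1996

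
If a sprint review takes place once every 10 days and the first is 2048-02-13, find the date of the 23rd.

2048-09-20

The 23rd occurrence is 22 intervals after the first: 22 × 10 = 220 days after 2048-02-13.
February has 29 days — 16 days to the end of February leaves 204.
March has 31 days (173 left).
April has 30 days (143 left).
May has 31 days (112 left).
June has 30 days (82 left).
July has 31 days (51 left).
August has 31 days (20 left).
20 days into September → 2048-09-20.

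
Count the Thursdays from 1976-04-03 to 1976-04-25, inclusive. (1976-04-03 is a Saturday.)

1976-04-03 is a Saturday; the first Thursday on or after it is 1976-04-08 (5 days later).
From 1976-04-08 to 1976-04-25 is 25 − 8 = 17 days.
17 ÷ 7 = 2 full weeks with remainder 3, so 2 more Thursdays after the first → 3.

3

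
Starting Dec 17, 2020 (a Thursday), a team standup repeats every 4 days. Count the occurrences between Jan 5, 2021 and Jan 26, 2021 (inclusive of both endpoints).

Occurrences land 4·i days after Dec 17, 2020 for i = 0, 1, 2, …
Jan 5, 2021 is 19 days after the start; 19 ÷ 4 = 4 remainder 3; since the remainder is 3, round up to i = 5. First occurrence in the window: #6 on Jan 6, 2021 (5×4 = 20 days in).
Jan 26, 2021 is 40 days after the start; 40 ÷ 4 = 10 remainder 0. Last occurrence in the window: #11 on Jan 26, 2021.
Occurrences #6 through #11: 6 in total.

6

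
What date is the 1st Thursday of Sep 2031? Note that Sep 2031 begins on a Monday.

Sep 2031 begins on a Monday, so the first Thursday is Sep 4 (3 days later).

Sep 4, 2031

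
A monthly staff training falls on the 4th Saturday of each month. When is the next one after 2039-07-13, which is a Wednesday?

July 2039 starts on a Friday; its first Saturday is the 2nd, so the 4th Saturday is the 23rd — 2039-07-23.
2039-07-23 is after 2039-07-13, so that is the next one.

2039-07-23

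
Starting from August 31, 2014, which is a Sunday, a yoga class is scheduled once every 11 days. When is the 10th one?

The 10th occurrence is 9 intervals after the first: 9 × 11 = 99 days after August 31, 2014.
August has 31 days — 0 days to the end of August leaves 99.
September has 30 days (69 left).
October has 31 days (38 left).
November has 30 days (8 left).
8 days into December → December 8, 2014.

December 8, 2014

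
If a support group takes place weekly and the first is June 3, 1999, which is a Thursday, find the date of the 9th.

The 9th occurrence is 8 intervals after the first: 8 × 7 = 56 days after June 3, 1999.
June has 30 days — 27 days to the end of June leaves 29.
29 days into July → July 29, 1999.

July 29, 1999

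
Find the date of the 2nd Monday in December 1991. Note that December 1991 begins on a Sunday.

December 9, 1991

December 1991 begins on a Sunday, so the first Monday is December 2 (1 day later).
The 2nd Monday is 1 weeks later: 2 + 7 = 9.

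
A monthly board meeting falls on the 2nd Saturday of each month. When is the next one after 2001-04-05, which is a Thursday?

April 2001 starts on a Sunday; its first Saturday is the 7th, so the 2nd Saturday is the 14th — 2001-04-14.
2001-04-14 is after 2001-04-05, so that is the next one.

2001-04-14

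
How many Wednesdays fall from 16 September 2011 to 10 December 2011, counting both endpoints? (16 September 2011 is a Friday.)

16 September 2011 is a Friday; the first Wednesday on or after it is 21 September 2011 (5 days later).
From 21 September 2011 to 10 December 2011: 9 + 31 + 30 + 10 = 80 days (rest of September, October, November, December).
80 ÷ 7 = 11 full weeks with remainder 3, so 11 more Wednesdays after the first → 12.

12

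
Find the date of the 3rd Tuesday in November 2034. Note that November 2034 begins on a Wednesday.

2034-11-21

November 2034 begins on a Wednesday, so the first Tuesday is November 7 (6 days later).
The 3rd Tuesday is 2 weeks later: 7 + 14 = 21.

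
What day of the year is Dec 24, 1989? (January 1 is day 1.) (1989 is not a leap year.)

Days in months before Dec: 31 + 28 + 31 + 30 + 31 + 30 + 31 + 31 + 30 + 31 + 30 = 334.
Plus 24 days into Dec → day 358.

358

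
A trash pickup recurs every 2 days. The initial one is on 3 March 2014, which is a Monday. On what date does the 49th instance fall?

The 49th occurrence is 48 intervals after the first: 48 × 2 = 96 days after 3 March 2014.
March has 31 days — 28 days to the end of March leaves 68.
April has 30 days (38 left).
May has 31 days (7 left).
7 days into June → 7 June 2014.

7 June 2014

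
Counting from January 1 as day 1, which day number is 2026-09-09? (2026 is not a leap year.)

252

Days in months before September: 31 + 28 + 31 + 30 + 31 + 30 + 31 + 31 = 243.
Plus 9 days into September → day 252.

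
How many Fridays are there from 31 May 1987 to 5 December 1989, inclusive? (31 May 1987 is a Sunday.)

131

31 May 1987 is a Sunday; the first Friday on or after it is 5 June 1987 (5 days later).
From 5 June 1987 to 5 December 1989: 209 + 366 + 339 = 914 days (rest of 1987, 1988, to 5 December 1989 in 1989).
914 ÷ 7 = 130 full weeks with remainder 4, so 130 more Fridays after the first → 131.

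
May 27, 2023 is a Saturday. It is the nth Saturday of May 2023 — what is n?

Day 27 falls in week ⌈27/7⌉ of the month.
Days 1–7 hold the 1st Saturday, 8–14 the 2nd, 15–21 the 3rd, 22–28 the 4th, 29–31 the 5th.
27 is in the range for the 4th.

4th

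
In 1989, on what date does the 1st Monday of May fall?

The first Monday of May 1989 is May 1.

1989-05-01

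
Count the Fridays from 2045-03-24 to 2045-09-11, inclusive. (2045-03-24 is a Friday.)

2045-03-24 is a Friday; the first Friday on or after it is 2045-03-24.
From 2045-03-24 to 2045-09-11: 7 + 30 + 31 + 30 + 31 + 31 + 11 = 171 days (rest of March, April, May, June, July, August, September).
171 ÷ 7 = 24 full weeks with remainder 3, so 24 more Fridays after the first → 25.

25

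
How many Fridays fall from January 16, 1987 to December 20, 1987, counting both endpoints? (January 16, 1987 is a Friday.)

49

January 16, 1987 is a Friday; the first Friday on or after it is January 16, 1987.
From January 16, 1987 to December 20, 1987: 15 + 28 + 31 + 30 + 31 + 30 + 31 + 31 + 30 + 31 + 30 + 20 = 338 days (rest of January, February, March, April, May, June, July, August, September, October, November, December).
338 ÷ 7 = 48 full weeks with remainder 2, so 48 more Fridays after the first → 49.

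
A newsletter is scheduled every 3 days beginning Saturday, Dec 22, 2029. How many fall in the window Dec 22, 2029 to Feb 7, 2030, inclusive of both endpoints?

Occurrences land 3·i days after Dec 22, 2029 for i = 0, 1, 2, …
The window opens on the start date, so the first occurrence inside is #1 on Dec 22, 2029.
Feb 7, 2030 is 47 days after the start; 47 ÷ 3 = 15 remainder 2. Last occurrence in the window: #16 on Feb 5, 2030.
Occurrences #1 through #16: 16 in total.

16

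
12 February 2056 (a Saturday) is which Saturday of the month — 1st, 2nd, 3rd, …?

2nd

Day 12 falls in week ⌈12/7⌉ of the month.
Days 1–7 hold the 1st Saturday, 8–14 the 2nd, 15–21 the 3rd, 22–28 the 4th, 29–31 the 5th.
12 is in the range for the 2nd.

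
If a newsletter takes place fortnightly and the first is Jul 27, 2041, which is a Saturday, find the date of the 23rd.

May 31, 2042

The 23rd occurrence is 22 intervals after the first: 22 × 14 = 308 days after Jul 27, 2041.
Jul has 31 days — 4 days to the end of Jul leaves 304.
Aug has 31 days (273 left).
Sep has 30 days (243 left).
Oct has 31 days (212 left).
Nov has 30 days (182 left).
Dec has 31 days (151 left).
Jan has 31 days (120 left).
Feb has 28 days (92 left).
Mar has 31 days (61 left).
Apr has 30 days (31 left).
31 days into May → May 31, 2042.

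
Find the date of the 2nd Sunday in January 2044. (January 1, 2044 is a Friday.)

January 2044 begins on a Friday, so the first Sunday is January 3 (2 days later).
The 2nd Sunday is 1 weeks later: 3 + 7 = 10.

10 January 2044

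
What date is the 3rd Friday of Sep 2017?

Sep 15, 2017

The first Friday of Sep 2017 is Sep 1.
The 3rd Friday is 2 weeks later: 1 + 14 = 15.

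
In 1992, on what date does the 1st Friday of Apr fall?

The first Friday of Apr 1992 is Apr 3.

Apr 3, 1992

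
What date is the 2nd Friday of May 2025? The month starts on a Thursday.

May 2025 begins on a Thursday, so the first Friday is May 2 (1 day later).
The 2nd Friday is 1 weeks later: 2 + 7 = 9.

9 May 2025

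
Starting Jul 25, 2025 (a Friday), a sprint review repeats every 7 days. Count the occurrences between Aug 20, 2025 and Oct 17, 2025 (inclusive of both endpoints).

9

Occurrences land 7·i days after Jul 25, 2025 for i = 0, 1, 2, …
Aug 20, 2025 is 26 days after the start; 26 ÷ 7 = 3 remainder 5; since the remainder is 5, round up to i = 4. First occurrence in the window: #5 on Aug 22, 2025 (4×7 = 28 days in).
Oct 17, 2025 is 84 days after the start; 84 ÷ 7 = 12 remainder 0. Last occurrence in the window: #13 on Oct 17, 2025.
Occurrences #5 through #13: 9 in total.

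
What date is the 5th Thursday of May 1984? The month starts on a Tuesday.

May 1984 begins on a Tuesday, so the first Thursday is May 3 (2 days later).
The 5th Thursday is 4 weeks later: 3 + 28 = 31.

May 31, 1984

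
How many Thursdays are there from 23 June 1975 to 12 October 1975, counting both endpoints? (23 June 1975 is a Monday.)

23 June 1975 is a Monday; the first Thursday on or after it is 26 June 1975 (3 days later).
From 26 June 1975 to 12 October 1975: 4 + 31 + 31 + 30 + 12 = 108 days (rest of June, July, August, September, October).
108 ÷ 7 = 15 full weeks with remainder 3, so 15 more Thursdays after the first → 16.

16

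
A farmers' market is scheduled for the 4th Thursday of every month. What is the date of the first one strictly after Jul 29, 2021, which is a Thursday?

Jul 2021 starts on a Thursday; its first Thursday is the 1st, so the 4th Thursday is the 22nd — Jul 22, 2021.
That is not after Jul 29, 2021, so look at Aug 2021.
Aug 2021 starts on a Sunday; its first Thursday is the 5th, so the 4th Thursday is the 26th — Aug 26, 2021.

Aug 26, 2021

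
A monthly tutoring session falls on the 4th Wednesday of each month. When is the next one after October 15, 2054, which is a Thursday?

October 28, 2054

October 2054 starts on a Thursday; its first Wednesday is the 7th, so the 4th Wednesday is the 28th — October 28, 2054.
October 28, 2054 is after October 15, 2054, so that is the next one.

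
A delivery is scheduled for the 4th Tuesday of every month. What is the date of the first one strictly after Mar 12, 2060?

Mar 23, 2060

Mar 2060 starts on a Monday; its first Tuesday is the 2nd, so the 4th Tuesday is the 23rd — Mar 23, 2060.
Mar 23, 2060 is after Mar 12, 2060, so that is the next one.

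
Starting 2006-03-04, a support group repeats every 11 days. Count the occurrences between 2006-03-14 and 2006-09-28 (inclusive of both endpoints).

18

Occurrences land 11·i days after 2006-03-04 for i = 0, 1, 2, …
2006-03-14 is 10 days after the start; 10 ÷ 11 = 0 remainder 10; since the remainder is 10, round up to i = 1. First occurrence in the window: #2 on 2006-03-15 (1×11 = 11 days in).
2006-09-28 is 208 days after the start; 208 ÷ 11 = 18 remainder 10. Last occurrence in the window: #19 on 2006-09-18.
Occurrences #2 through #19: 18 in total.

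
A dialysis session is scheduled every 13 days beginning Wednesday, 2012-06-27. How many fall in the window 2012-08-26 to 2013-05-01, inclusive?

Occurrences land 13·i days after 2012-06-27 for i = 0, 1, 2, …
2012-08-26 is 60 days after the start; 60 ÷ 13 = 4 remainder 8; since the remainder is 8, round up to i = 5. First occurrence in the window: #6 on 2012-08-31 (5×13 = 65 days in).
2013-05-01 is 308 days after the start; 308 ÷ 13 = 23 remainder 9. Last occurrence in the window: #24 on 2013-04-22.
Occurrences #6 through #24: 19 in total.

19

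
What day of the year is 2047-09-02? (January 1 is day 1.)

245

Days in months before September: 31 + 28 + 31 + 30 + 31 + 30 + 31 + 31 = 243.
Plus 2 days into September → day 245.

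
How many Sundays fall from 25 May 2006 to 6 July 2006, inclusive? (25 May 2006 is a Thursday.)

25 May 2006 is a Thursday; the first Sunday on or after it is 28 May 2006 (3 days later).
From 28 May 2006 to 6 July 2006: 3 + 30 + 6 = 39 days (rest of May, June, July).
39 ÷ 7 = 5 full weeks with remainder 4, so 5 more Sundays after the first → 6.

6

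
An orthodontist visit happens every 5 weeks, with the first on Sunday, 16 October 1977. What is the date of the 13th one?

The 13th occurrence is 12 intervals after the first: 12 × 35 = 420 days after 16 October 1977.
October has 31 days — 15 days to the end of October leaves 405.
From end of October to end of 1977 is 61 days (344 left).
January has 31 days (313 left).
February has 28 days (285 left).
March has 31 days (254 left).
April has 30 days (224 left).
May has 31 days (193 left).
June has 30 days (163 left).
July has 31 days (132 left).
August has 31 days (101 left).
September has 30 days (71 left).
October has 31 days (40 left).
November has 30 days (10 left).
10 days into December → 10 December 1978.

10 December 1978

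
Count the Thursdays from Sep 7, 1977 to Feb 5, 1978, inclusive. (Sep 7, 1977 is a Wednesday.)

22

Sep 7, 1977 is a Wednesday; the first Thursday on or after it is Sep 8, 1977 (1 day later).
From Sep 8, 1977 to Feb 5, 1978: 22 + 31 + 30 + 31 + 31 + 5 = 150 days (rest of Sep, Oct, Nov, Dec, Jan, Feb).
150 ÷ 7 = 21 full weeks with remainder 3, so 21 more Thursdays after the first → 22.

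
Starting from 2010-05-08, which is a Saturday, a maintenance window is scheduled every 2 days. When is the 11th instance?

2010-05-28

The 11th occurrence is 10 intervals after the first: 10 × 2 = 20 days after 2010-05-08.
20 days later is 2010-05-28.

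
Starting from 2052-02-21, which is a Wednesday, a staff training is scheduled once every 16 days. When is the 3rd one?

2052-03-24

The 3rd occurrence is 2 intervals after the first: 2 × 16 = 32 days after 2052-02-21.
February has 29 days — 8 days to the end of February leaves 24.
24 days into March → 2052-03-24.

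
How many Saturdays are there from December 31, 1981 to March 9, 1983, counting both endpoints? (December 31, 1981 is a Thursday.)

62

December 31, 1981 is a Thursday; the first Saturday on or after it is January 2, 1982 (2 days later).
From January 2, 1982 to March 9, 1983: 363 + 68 = 431 days (rest of 1982, to March 9, 1983 in 1983).
431 ÷ 7 = 61 full weeks with remainder 4, so 61 more Saturdays after the first → 62.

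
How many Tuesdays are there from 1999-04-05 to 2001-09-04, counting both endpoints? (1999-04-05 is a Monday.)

127

1999-04-05 is a Monday; the first Tuesday on or after it is 1999-04-06 (1 day later).
From 1999-04-06 to 2001-09-04: 269 + 366 + 247 = 882 days (rest of 1999, 2000, to 2001-09-04 in 2001).
882 ÷ 7 = 126 full weeks with remainder 0, so 126 more Tuesdays after the first → 127.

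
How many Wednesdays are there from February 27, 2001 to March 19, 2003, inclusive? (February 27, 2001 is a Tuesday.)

February 27, 2001 is a Tuesday; the first Wednesday on or after it is February 28, 2001 (1 day later).
From February 28, 2001 to March 19, 2003: 306 + 365 + 78 = 749 days (rest of 2001, 2002, to March 19, 2003 in 2003).
749 ÷ 7 = 107 full weeks with remainder 0, so 107 more Wednesdays after the first → 108.

108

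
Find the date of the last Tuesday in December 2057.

2057-12-25

December 2057 begins on a Saturday, so the first Tuesday is December 4 (3 days later).
December 2057 has 31 days. Adding weeks: 4, 11, 18, 25 — the last one ≤ 31 is the 25th.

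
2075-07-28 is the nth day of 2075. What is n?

209

Days in months before July: 31 + 28 + 31 + 30 + 31 + 30 = 181.
Plus 28 days into July → day 209.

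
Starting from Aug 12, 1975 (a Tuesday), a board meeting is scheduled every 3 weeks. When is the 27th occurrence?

Feb 8, 1977

The 27th occurrence is 26 intervals after the first: 26 × 21 = 546 days after Aug 12, 1975.
Aug has 31 days — 19 days to the end of Aug leaves 527.
From end of Aug to end of 1975 is 122 days (405 left).
1976 has 366 days (39 left).
Jan has 31 days (8 left).
8 days into Feb → Feb 8, 1977.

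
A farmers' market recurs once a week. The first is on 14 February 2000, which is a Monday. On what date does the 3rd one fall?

28 February 2000

The 3rd occurrence is 2 intervals after the first: 2 × 7 = 14 days after 14 February 2000.
14 days later is 28 February 2000.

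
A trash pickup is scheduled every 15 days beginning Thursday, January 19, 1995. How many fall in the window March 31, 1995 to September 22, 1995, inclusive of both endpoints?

12

Occurrences land 15·i days after January 19, 1995 for i = 0, 1, 2, …
March 31, 1995 is 71 days after the start; 71 ÷ 15 = 4 remainder 11; since the remainder is 11, round up to i = 5. First occurrence in the window: #6 on April 4, 1995 (5×15 = 75 days in).
September 22, 1995 is 246 days after the start; 246 ÷ 15 = 16 remainder 6. Last occurrence in the window: #17 on September 16, 1995.
Occurrences #6 through #17: 12 in total.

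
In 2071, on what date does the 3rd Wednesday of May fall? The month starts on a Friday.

May 2071 begins on a Friday, so the first Wednesday is May 6 (5 days later).
The 3rd Wednesday is 2 weeks later: 6 + 14 = 20.

2071-05-20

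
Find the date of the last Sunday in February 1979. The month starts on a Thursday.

25 February 1979

February 1979 begins on a Thursday, so the first Sunday is February 4 (3 days later).
February 1979 has 28 days. Adding weeks: 4, 11, 18, 25 — the last one ≤ 28 is the 25th.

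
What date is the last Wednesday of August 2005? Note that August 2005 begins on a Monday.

31 August 2005

August 2005 begins on a Monday, so the first Wednesday is August 3 (2 days later).
August 2005 has 31 days. Adding weeks: 3, 10, 17, 24, 31 — the last one ≤ 31 is the 31st.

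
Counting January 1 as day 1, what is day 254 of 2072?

Jan has 31 days (254 − 31 = 223 remain).
Feb has 29 days (223 − 29 = 194 remain).
Mar has 31 days (194 − 31 = 163 remain).
Apr has 30 days (163 − 30 = 133 remain).
May has 31 days (133 − 31 = 102 remain).
Jun has 30 days (102 − 30 = 72 remain).
Jul has 31 days (72 − 31 = 41 remain).
Aug has 31 days (41 − 31 = 10 remain).
10 into Sep → Sep 10.

Sep 10, 2072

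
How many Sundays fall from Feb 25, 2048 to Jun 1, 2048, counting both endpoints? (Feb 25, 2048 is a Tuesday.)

Feb 25, 2048 is a Tuesday; the first Sunday on or after it is Mar 1, 2048 (5 days later).
From Mar 1, 2048 to Jun 1, 2048: 30 + 30 + 31 + 1 = 92 days (rest of Mar, Apr, May, Jun).
92 ÷ 7 = 13 full weeks with remainder 1, so 13 more Sundays after the first → 14.

14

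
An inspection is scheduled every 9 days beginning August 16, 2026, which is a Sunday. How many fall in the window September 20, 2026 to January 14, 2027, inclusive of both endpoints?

Occurrences land 9·i days after August 16, 2026 for i = 0, 1, 2, …
September 20, 2026 is 35 days after the start; 35 ÷ 9 = 3 remainder 8; since the remainder is 8, round up to i = 4. First occurrence in the window: #5 on September 21, 2026 (4×9 = 36 days in).
January 14, 2027 is 151 days after the start; 151 ÷ 9 = 16 remainder 7. Last occurrence in the window: #17 on January 7, 2027.
Occurrences #5 through #17: 13 in total.

13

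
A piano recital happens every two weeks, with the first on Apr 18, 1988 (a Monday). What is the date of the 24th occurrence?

Mar 6, 1989

The 24th occurrence is 23 intervals after the first: 23 × 14 = 322 days after Apr 18, 1988.
Apr has 30 days — 12 days to the end of Apr leaves 310.
May has 31 days (279 left).
Jun has 30 days (249 left).
Jul has 31 days (218 left).
Aug has 31 days (187 left).
Sep has 30 days (157 left).
Oct has 31 days (126 left).
Nov has 30 days (96 left).
Dec has 31 days (65 left).
Jan has 31 days (34 left).
Feb has 28 days (6 left).
6 days into Mar → Mar 6, 1989.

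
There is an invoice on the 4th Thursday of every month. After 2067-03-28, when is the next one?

March 2067 starts on a Tuesday; its first Thursday is the 3rd, so the 4th Thursday is the 24th — 2067-03-24.
That is not after 2067-03-28, so look at April 2067.
April 2067 starts on a Friday; its first Thursday is the 7th, so the 4th Thursday is the 28th — 2067-04-28.

2067-04-28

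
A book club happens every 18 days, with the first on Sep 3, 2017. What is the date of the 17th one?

The 17th occurrence is 16 intervals after the first: 16 × 18 = 288 days after Sep 3, 2017.
Sep has 30 days — 27 days to the end of Sep leaves 261.
Oct has 31 days (230 left).
Nov has 30 days (200 left).
Dec has 31 days (169 left).
Jan has 31 days (138 left).
Feb has 28 days (110 left).
Mar has 31 days (79 left).
Apr has 30 days (49 left).
May has 31 days (18 left).
18 days into Jun → Jun 18, 2018.

Jun 18, 2018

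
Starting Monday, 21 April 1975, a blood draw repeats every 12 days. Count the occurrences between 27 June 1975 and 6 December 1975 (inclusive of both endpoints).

Occurrences land 12·i days after 21 April 1975 for i = 0, 1, 2, …
27 June 1975 is 67 days after the start; 67 ÷ 12 = 5 remainder 7; since the remainder is 7, round up to i = 6. First occurrence in the window: #7 on 2 July 1975 (6×12 = 72 days in).
6 December 1975 is 229 days after the start; 229 ÷ 12 = 19 remainder 1. Last occurrence in the window: #20 on 5 December 1975.
Occurrences #7 through #20: 14 in total.

14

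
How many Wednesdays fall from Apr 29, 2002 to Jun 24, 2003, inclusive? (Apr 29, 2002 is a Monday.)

Apr 29, 2002 is a Monday; the first Wednesday on or after it is May 1, 2002 (2 days later).
From May 1, 2002 to Jun 24, 2003: 244 + 175 = 419 days (rest of 2002, to Jun 24, 2003 in 2003).
419 ÷ 7 = 59 full weeks with remainder 6, so 59 more Wednesdays after the first → 60.

60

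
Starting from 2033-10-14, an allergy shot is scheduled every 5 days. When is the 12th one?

The 12th occurrence is 11 intervals after the first: 11 × 5 = 55 days after 2033-10-14.
October has 31 days — 17 days to the end of October leaves 38.
November has 30 days (8 left).
8 days into December → 2033-12-08.

2033-12-08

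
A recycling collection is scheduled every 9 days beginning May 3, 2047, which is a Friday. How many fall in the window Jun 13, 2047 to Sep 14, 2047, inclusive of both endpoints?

10

Occurrences land 9·i days after May 3, 2047 for i = 0, 1, 2, …
Jun 13, 2047 is 41 days after the start; 41 ÷ 9 = 4 remainder 5; since the remainder is 5, round up to i = 5. First occurrence in the window: #6 on Jun 17, 2047 (5×9 = 45 days in).
Sep 14, 2047 is 134 days after the start; 134 ÷ 9 = 14 remainder 8. Last occurrence in the window: #15 on Sep 6, 2047.
Occurrences #6 through #15: 10 in total.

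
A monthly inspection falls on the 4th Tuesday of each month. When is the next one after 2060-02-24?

February 2060 starts on a Sunday; its first Tuesday is the 3rd, so the 4th Tuesday is the 24th — 2060-02-24.
That is not after 2060-02-24, so look at March 2060.
March 2060 starts on a Monday; its first Tuesday is the 2nd, so the 4th Tuesday is the 23rd — 2060-03-23.

2060-03-23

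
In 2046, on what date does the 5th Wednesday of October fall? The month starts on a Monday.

October 2046 begins on a Monday, so the first Wednesday is October 3 (2 days later).
The 5th Wednesday is 4 weeks later: 3 + 28 = 31.

October 31, 2046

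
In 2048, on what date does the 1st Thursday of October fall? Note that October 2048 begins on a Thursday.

2048-10-01

October 2048 begins on a Thursday, so the first Thursday is October 1.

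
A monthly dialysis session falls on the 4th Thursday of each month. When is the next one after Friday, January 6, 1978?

January 1978 starts on a Sunday; its first Thursday is the 5th, so the 4th Thursday is the 26th — January 26, 1978.
January 26, 1978 is after January 6, 1978, so that is the next one.

January 26, 1978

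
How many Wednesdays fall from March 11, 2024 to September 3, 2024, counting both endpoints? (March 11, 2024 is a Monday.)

March 11, 2024 is a Monday; the first Wednesday on or after it is March 13, 2024 (2 days later).
From March 13, 2024 to September 3, 2024: 18 + 30 + 31 + 30 + 31 + 31 + 3 = 174 days (rest of March, April, May, June, July, August, September).
174 ÷ 7 = 24 full weeks with remainder 6, so 24 more Wednesdays after the first → 25.

25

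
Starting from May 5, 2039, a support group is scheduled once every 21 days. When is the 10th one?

The 10th occurrence is 9 intervals after the first: 9 × 21 = 189 days after May 5, 2039.
May has 31 days — 26 days to the end of May leaves 163.
June has 30 days (133 left).
July has 31 days (102 left).
August has 31 days (71 left).
September has 30 days (41 left).
October has 31 days (10 left).
10 days into November → November 10, 2039.

November 10, 2039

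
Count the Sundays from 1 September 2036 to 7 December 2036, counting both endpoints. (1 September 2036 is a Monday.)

1 September 2036 is a Monday; the first Sunday on or after it is 7 September 2036 (6 days later).
From 7 September 2036 to 7 December 2036: 23 + 31 + 30 + 7 = 91 days (rest of September, October, November, December).
91 ÷ 7 = 13 full weeks with remainder 0, so 13 more Sundays after the first → 14.

14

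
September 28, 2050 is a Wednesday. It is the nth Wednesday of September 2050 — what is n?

Day 28 falls in week ⌈28/7⌉ of the month.
Days 1–7 hold the 1st Wednesday, 8–14 the 2nd, 15–21 the 3rd, 22–28 the 4th, 29–31 the 5th.
28 is in the range for the 4th.

4th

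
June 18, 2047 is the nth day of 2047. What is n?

169

Days in months before June: 31 + 28 + 31 + 30 + 31 = 151.
Plus 18 days into June → day 169.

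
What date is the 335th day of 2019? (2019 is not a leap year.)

January has 31 days (335 − 31 = 304 remain).
February has 28 days (304 − 28 = 276 remain).
March has 31 days (276 − 31 = 245 remain).
April has 30 days (245 − 30 = 215 remain).
May has 31 days (215 − 31 = 184 remain).
June has 30 days (184 − 30 = 154 remain).
July has 31 days (154 − 31 = 123 remain).
August has 31 days (123 − 31 = 92 remain).
September has 30 days (92 − 30 = 62 remain).
October has 31 days (62 − 31 = 31 remain).
November has 30 days (31 − 30 = 1 remain).
1 into December → December 1.

December 1, 2019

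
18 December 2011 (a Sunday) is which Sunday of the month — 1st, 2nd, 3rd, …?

3rd

Day 18 falls in week ⌈18/7⌉ of the month.
Days 1–7 hold the 1st Sunday, 8–14 the 2nd, 15–21 the 3rd, 22–28 the 4th, 29–31 the 5th.
18 is in the range for the 3rd.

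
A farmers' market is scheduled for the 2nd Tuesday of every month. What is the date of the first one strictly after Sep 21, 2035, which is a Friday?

Sep 2035 starts on a Saturday; its first Tuesday is the 4th, so the 2nd Tuesday is the 11th — Sep 11, 2035.
That is not after Sep 21, 2035, so look at Oct 2035.
Oct 2035 starts on a Monday; its first Tuesday is the 2nd, so the 2nd Tuesday is the 9th — Oct 9, 2035.

Oct 9, 2035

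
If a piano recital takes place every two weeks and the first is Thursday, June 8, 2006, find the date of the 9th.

September 28, 2006

The 9th occurrence is 8 intervals after the first: 8 × 14 = 112 days after June 8, 2006.
June has 30 days — 22 days to the end of June leaves 90.
July has 31 days (59 left).
August has 31 days (28 left).
28 days into September → September 28, 2006.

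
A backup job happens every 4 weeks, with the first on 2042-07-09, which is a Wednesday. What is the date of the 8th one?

2043-01-21

The 8th occurrence is 7 intervals after the first: 7 × 28 = 196 days after 2042-07-09.
July has 31 days — 22 days to the end of July leaves 174.
August has 31 days (143 left).
September has 30 days (113 left).
October has 31 days (82 left).
November has 30 days (52 left).
December has 31 days (21 left).
21 days into January → 2043-01-21.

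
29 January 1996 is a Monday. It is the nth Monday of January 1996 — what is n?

Day 29 falls in week ⌈29/7⌉ of the month.
Days 1–7 hold the 1st Monday, 8–14 the 2nd, 15–21 the 3rd, 22–28 the 4th, 29–31 the 5th.
29 is in the range for the 5th.

5th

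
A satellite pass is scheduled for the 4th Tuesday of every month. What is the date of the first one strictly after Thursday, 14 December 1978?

26 December 1978

December 1978 starts on a Friday; its first Tuesday is the 5th, so the 4th Tuesday is the 26th — 26 December 1978.
26 December 1978 is after 14 December 1978, so that is the next one.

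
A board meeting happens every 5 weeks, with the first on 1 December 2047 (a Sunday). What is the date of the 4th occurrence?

The 4th occurrence is 3 intervals after the first: 3 × 35 = 105 days after 1 December 2047.
December has 31 days — 30 days to the end of December leaves 75.
January has 31 days (44 left).
February has 29 days (15 left).
15 days into March → 15 March 2048.

15 March 2048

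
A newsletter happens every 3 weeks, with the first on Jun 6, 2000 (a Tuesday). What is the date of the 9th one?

Nov 21, 2000

The 9th occurrence is 8 intervals after the first: 8 × 21 = 168 days after Jun 6, 2000.
Jun has 30 days — 24 days to the end of Jun leaves 144.
Jul has 31 days (113 left).
Aug has 31 days (82 left).
Sep has 30 days (52 left).
Oct has 31 days (21 left).
21 days into Nov → Nov 21, 2000.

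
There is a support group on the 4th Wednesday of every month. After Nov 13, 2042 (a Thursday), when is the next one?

Nov 26, 2042

Nov 2042 starts on a Saturday; its first Wednesday is the 5th, so the 4th Wednesday is the 26th — Nov 26, 2042.
Nov 26, 2042 is after Nov 13, 2042, so that is the next one.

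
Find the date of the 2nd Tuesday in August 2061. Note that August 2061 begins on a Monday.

August 2061 begins on a Monday, so the first Tuesday is August 2 (1 day later).
The 2nd Tuesday is 1 weeks later: 2 + 7 = 9.

9 August 2061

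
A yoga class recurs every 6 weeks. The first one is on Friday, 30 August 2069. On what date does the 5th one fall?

The 5th occurrence is 4 intervals after the first: 4 × 42 = 168 days after 30 August 2069.
August has 31 days — 1 day to the end of August leaves 167.
September has 30 days (137 left).
October has 31 days (106 left).
November has 30 days (76 left).
December has 31 days (45 left).
January has 31 days (14 left).
14 days into February → 14 February 2070.

14 February 2070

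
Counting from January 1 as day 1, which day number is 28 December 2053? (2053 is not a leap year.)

Days in months before December: 31 + 28 + 31 + 30 + 31 + 30 + 31 + 31 + 30 + 31 + 30 = 334.
Plus 28 days into December → day 362.

362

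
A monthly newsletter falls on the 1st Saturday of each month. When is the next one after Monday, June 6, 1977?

June 1977 starts on a Wednesday, so its 1st Saturday is June 4, 1977 (3 days in).
That is not after June 6, 1977, so look at July 1977.
July 1977 starts on a Friday, so its 1st Saturday is July 2, 1977 (1 day in).

July 2, 1977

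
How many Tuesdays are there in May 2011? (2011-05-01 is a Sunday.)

5

2011-05-01 is a Sunday; the first Tuesday on or after it is 2011-05-03 (2 days later).
From 2011-05-03 to 2011-05-31 is 31 − 3 = 28 days.
28 ÷ 7 = 4 full weeks with remainder 0, so 4 more Tuesdays after the first → 5.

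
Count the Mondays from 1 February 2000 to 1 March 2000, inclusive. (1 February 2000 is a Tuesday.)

1 February 2000 is a Tuesday; the first Monday on or after it is 7 February 2000 (6 days later).
From 7 February 2000 to 1 March 2000: 22 + 1 = 23 days (rest of February, March).
23 ÷ 7 = 3 full weeks with remainder 2, so 3 more Mondays after the first → 4.

4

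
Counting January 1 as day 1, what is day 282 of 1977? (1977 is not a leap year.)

9 October 1977

January has 31 days (282 − 31 = 251 remain).
February has 28 days (251 − 28 = 223 remain).
March has 31 days (223 − 31 = 192 remain).
April has 30 days (192 − 30 = 162 remain).
May has 31 days (162 − 31 = 131 remain).
June has 30 days (131 − 30 = 101 remain).
July has 31 days (101 − 31 = 70 remain).
August has 31 days (70 − 31 = 39 remain).
September has 30 days (39 − 30 = 9 remain).
9 into October → October 9.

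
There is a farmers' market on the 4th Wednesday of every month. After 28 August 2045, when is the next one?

August 2045 starts on a Tuesday; its first Wednesday is the 2nd, so the 4th Wednesday is the 23rd — 23 August 2045.
That is not after 28 August 2045, so look at September 2045.
September 2045 starts on a Friday; its first Wednesday is the 6th, so the 4th Wednesday is the 27th — 27 September 2045.

27 September 2045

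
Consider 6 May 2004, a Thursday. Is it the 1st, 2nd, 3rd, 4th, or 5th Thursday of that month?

1st

Day 6 falls in week ⌈6/7⌉ of the month.
Days 1–7 hold the 1st Thursday, 8–14 the 2nd, 15–21 the 3rd, 22–28 the 4th, 29–31 the 5th.
6 is in the range for the 1st.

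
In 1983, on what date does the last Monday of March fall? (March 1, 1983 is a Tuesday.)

March 1983 begins on a Tuesday, so the first Monday is March 7 (6 days later).
March 1983 has 31 days. Adding weeks: 7, 14, 21, 28 — the last one ≤ 31 is the 28th.

28 March 1983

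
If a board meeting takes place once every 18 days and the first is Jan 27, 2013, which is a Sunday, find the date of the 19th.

Dec 17, 2013

The 19th occurrence is 18 intervals after the first: 18 × 18 = 324 days after Jan 27, 2013.
Jan has 31 days — 4 days to the end of Jan leaves 320.
Feb has 28 days (292 left).
Mar has 31 days (261 left).
Apr has 30 days (231 left).
May has 31 days (200 left).
Jun has 30 days (170 left).
Jul has 31 days (139 left).
Aug has 31 days (108 left).
Sep has 30 days (78 left).
Oct has 31 days (47 left).
Nov has 30 days (17 left).
17 days into Dec → Dec 17, 2013.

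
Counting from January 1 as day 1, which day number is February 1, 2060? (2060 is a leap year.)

32

Days in months before February: 31 = 31.
Plus 1 day into February → day 32.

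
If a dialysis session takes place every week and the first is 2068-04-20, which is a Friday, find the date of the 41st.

2069-01-25

The 41st occurrence is 40 intervals after the first: 40 × 7 = 280 days after 2068-04-20.
April has 30 days — 10 days to the end of April leaves 270.
May has 31 days (239 left).
June has 30 days (209 left).
July has 31 days (178 left).
August has 31 days (147 left).
September has 30 days (117 left).
October has 31 days (86 left).
November has 30 days (56 left).
December has 31 days (25 left).
25 days into January → 2069-01-25.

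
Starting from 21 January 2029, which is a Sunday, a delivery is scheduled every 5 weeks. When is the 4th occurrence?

The 4th occurrence is 3 intervals after the first: 3 × 35 = 105 days after 21 January 2029.
January has 31 days — 10 days to the end of January leaves 95.
February has 28 days (67 left).
March has 31 days (36 left).
April has 30 days (6 left).
6 days into May → 6 May 2029.

6 May 2029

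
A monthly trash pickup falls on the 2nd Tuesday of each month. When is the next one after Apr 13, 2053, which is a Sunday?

Apr 2053 starts on a Tuesday; its first Tuesday is the 1st, so the 2nd Tuesday is the 8th — Apr 8, 2053.
That is not after Apr 13, 2053, so look at May 2053.
May 2053 starts on a Thursday; its first Tuesday is the 6th, so the 2nd Tuesday is the 13th — May 13, 2053.

May 13, 2053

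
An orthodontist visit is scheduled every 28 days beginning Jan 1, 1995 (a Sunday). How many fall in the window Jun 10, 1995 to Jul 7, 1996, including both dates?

Occurrences land 28·i days after Jan 1, 1995 for i = 0, 1, 2, …
Jun 10, 1995 is 160 days after the start; 160 ÷ 28 = 5 remainder 20; since the remainder is 20, round up to i = 6. First occurrence in the window: #7 on Jun 18, 1995 (6×28 = 168 days in).
Jul 7, 1996 is 553 days after the start; 553 ÷ 28 = 19 remainder 21. Last occurrence in the window: #20 on Jun 16, 1996.
Occurrences #7 through #20: 14 in total.

14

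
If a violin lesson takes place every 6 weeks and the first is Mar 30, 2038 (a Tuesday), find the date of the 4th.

The 4th occurrence is 3 intervals after the first: 3 × 42 = 126 days after Mar 30, 2038.
Mar has 31 days — 1 day to the end of Mar leaves 125.
Apr has 30 days (95 left).
May has 31 days (64 left).
Jun has 30 days (34 left).
Jul has 31 days (3 left).
3 days into Aug → Aug 3, 2038.

Aug 3, 2038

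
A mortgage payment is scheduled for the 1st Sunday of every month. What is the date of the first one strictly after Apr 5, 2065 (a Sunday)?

Apr 2065 starts on a Wednesday, so its 1st Sunday is Apr 5, 2065 (4 days in).
That is not after Apr 5, 2065, so look at May 2065.
May 2065 starts on a Friday, so its 1st Sunday is May 3, 2065 (2 days in).

May 3, 2065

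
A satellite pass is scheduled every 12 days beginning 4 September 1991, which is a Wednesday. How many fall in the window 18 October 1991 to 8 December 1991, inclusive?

4

Occurrences land 12·i days after 4 September 1991 for i = 0, 1, 2, …
18 October 1991 is 44 days after the start; 44 ÷ 12 = 3 remainder 8; since the remainder is 8, round up to i = 4. First occurrence in the window: #5 on 22 October 1991 (4×12 = 48 days in).
8 December 1991 is 95 days after the start; 95 ÷ 12 = 7 remainder 11. Last occurrence in the window: #8 on 27 November 1991.
Occurrences #5 through #8: 4 in total.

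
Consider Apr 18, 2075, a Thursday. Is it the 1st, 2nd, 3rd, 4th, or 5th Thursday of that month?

Day 18 falls in week ⌈18/7⌉ of the month.
Days 1–7 hold the 1st Thursday, 8–14 the 2nd, 15–21 the 3rd, 22–28 the 4th, 29–31 the 5th.
18 is in the range for the 3rd.

3rd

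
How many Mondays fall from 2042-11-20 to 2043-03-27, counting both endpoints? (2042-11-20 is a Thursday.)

18

2042-11-20 is a Thursday; the first Monday on or after it is 2042-11-24 (4 days later).
From 2042-11-24 to 2043-03-27: 6 + 31 + 31 + 28 + 27 = 123 days (rest of November, December, January, February, March).
123 ÷ 7 = 17 full weeks with remainder 4, so 17 more Mondays after the first → 18.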